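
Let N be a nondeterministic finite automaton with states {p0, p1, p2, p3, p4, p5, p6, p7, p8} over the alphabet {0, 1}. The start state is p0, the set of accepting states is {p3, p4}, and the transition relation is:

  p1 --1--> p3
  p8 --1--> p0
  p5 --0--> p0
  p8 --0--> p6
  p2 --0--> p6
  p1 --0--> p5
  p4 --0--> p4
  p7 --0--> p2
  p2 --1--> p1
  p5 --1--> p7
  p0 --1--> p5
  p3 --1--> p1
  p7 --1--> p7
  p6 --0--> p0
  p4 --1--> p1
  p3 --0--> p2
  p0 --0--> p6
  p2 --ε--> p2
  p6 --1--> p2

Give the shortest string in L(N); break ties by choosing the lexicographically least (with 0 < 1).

0111

A breadth-first search from p0 reaches an accepting state first via the path p0 → p6 → p2 → p1 → p3 on input 0111.
No string of length < 4 is accepted (BFS exhausts all shorter strings without reaching an accepting state), and 0111 is the lexicographically least accepting string of length 4.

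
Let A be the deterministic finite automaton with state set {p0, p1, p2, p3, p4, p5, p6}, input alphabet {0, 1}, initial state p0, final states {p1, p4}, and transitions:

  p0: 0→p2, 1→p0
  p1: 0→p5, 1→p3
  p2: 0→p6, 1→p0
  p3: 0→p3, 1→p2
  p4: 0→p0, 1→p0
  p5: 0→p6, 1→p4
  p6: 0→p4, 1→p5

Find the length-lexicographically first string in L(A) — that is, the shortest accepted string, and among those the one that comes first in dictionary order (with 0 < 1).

000

A breadth-first search from p0 reaches an accepting state first via the path p0 → p2 → p6 → p4 on input 000.
No string of length < 3 is accepted (BFS exhausts all shorter strings without reaching an accepting state), and 000 is the lexicographically least accepting string of length 3.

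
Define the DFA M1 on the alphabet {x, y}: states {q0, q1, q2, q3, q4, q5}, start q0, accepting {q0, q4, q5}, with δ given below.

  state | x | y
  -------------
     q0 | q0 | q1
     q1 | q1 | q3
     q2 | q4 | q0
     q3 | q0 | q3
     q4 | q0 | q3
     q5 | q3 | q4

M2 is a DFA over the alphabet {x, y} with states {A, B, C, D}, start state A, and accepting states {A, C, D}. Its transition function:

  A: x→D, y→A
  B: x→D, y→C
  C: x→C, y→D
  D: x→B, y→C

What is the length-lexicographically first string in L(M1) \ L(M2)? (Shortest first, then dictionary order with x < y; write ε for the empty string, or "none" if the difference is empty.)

xx

The string xx is accepted by M1 but not by M2.
No shorter string lies in the difference, and xx is the lexicographically first length-2 string in L(M1) \ L(M2).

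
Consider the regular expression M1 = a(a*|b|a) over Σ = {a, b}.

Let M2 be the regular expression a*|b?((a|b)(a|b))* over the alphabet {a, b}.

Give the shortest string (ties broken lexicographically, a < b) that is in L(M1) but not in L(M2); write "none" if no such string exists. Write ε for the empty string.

Converting the expression M1 to a DFA (subset construction, then merging equivalent states) gives the minimal DFA with states {r0, r1, r2, r3, r4}, start state r0, accepting states {r1, r3, r4} and transitions r0: a→r1, b→r2; r1: a→r3, b→r4; r2: a→r2, b→r2; r3: a→r3, b→r2; r4: a→r2, b→r2.
Converting the expression M2 to a DFA (subset construction, then merging equivalent states) gives the minimal DFA with states {t0, t1, t2, t3, t4, t5}, start state t0, accepting states {t0, t1, t2, t3, t4} and transitions t0: a→t1, b→t2; t1: a→t3, b→t4; t2: a→t2, b→t2; t3: a→t1, b→t5; t4: a→t5, b→t5; t5: a→t4, b→t4.
Exploring the product automaton M1 × M2 from the start pair (r0, t0), following both machines on each input symbol, reaches 8 state pairs: (r0, t0), (r1, t1), (r2, t2), (r3, t3), (r4, t4), (r3, t1), (r2, t5), (r2, t4).
M1 accepts in {r1, r3, r4} and M2 accepts in {t0, t1, t2, t3, t4}. The reachable pairs whose M1-component is accepting are (r1, t1), (r3, t3), (r4, t4), (r3, t1); in each of them the M2-component is accepting too, so the product for L(M1) \ L(M2) (M1-component accepting, M2-component rejecting) has no reachable accepting pair and the difference is empty.
So every string accepted by M1 is also accepted by M2: L(M1) \ L(M2) = ∅ and there is no such string.

none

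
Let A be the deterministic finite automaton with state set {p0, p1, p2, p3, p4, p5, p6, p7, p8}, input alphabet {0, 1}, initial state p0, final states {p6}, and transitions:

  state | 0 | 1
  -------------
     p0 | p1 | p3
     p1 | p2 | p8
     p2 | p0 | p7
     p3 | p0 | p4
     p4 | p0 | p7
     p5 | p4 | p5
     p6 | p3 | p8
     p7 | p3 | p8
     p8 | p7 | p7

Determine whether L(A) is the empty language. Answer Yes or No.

The states reachable from the start state are {p0, p1, p2, p3, p4, p7, p8}.
None of the accepting states {p6} is reachable, so no string is accepted and L(A) = ∅.

Yes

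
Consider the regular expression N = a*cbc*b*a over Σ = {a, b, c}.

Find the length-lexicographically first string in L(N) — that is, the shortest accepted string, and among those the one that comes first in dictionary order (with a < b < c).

By inspection of the expression, no string of length less than 3 matches, and cba is the lexicographically first match of length 3.

cba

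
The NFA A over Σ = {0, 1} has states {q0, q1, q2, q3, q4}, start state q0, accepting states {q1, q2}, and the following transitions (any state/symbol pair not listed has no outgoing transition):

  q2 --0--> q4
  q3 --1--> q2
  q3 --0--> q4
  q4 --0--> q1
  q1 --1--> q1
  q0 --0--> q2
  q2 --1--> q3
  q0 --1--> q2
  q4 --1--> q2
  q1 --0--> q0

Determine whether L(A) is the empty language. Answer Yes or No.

The string 0 is accepted: the run q0 → q2 ends in the accepting state q2.
Since at least one string is accepted, L(A) is not empty.

No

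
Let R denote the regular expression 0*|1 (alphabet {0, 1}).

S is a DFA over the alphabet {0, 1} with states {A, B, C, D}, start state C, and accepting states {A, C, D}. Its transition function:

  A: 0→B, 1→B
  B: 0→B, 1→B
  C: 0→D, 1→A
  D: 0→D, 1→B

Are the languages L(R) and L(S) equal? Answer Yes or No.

Converting the expression R to a DFA (subset construction, then merging equivalent states) gives the minimal DFA with states {r0, r1, r2, r3}, start state r0, accepting states {r0, r1, r2} and transitions r0: 0→r1, 1→r2; r1: 0→r1, 1→r3; r2: 0→r3, 1→r3; r3: 0→r3, 1→r3.
Exploring the product automaton R × S from the start pair (r0, C), following both machines on each input symbol, reaches 4 state pairs: (r0, C), (r1, D), (r2, A), (r3, B).
R accepts in {r0, r1, r2} and S accepts in {A, C, D}. In every reachable pair the two components are either both accepting — (r0, C), (r1, D), (r2, A) — or both non-accepting, so no string is accepted by exactly one of the machines: L(R) \ L(S) and L(S) \ L(R) are both empty.
Hence every string is accepted by R iff it is accepted by S, and the two languages coincide.

Yes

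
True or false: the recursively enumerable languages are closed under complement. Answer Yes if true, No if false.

No

If both L and its complement were r.e., running the two recognisers in parallel would decide L, so L would be recursive; but there are r.e. languages that are not recursive (e.g. the halting problem), and their complements are therefore not r.e.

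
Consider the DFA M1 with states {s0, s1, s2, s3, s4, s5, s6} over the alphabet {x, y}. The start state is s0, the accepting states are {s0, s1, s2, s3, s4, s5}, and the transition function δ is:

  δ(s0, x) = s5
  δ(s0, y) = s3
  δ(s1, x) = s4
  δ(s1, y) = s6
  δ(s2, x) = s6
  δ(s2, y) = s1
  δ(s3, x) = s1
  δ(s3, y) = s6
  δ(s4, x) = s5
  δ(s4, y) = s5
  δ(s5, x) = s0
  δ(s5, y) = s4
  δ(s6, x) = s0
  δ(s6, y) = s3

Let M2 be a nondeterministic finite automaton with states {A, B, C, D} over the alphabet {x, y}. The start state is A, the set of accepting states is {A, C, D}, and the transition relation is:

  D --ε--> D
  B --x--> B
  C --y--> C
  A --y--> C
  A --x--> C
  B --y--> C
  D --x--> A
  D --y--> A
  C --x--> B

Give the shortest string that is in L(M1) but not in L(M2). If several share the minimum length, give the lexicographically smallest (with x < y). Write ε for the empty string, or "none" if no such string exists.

The string xx is accepted by M1 but not by M2.
No shorter string lies in the difference, and xx is the lexicographically first length-2 string in L(M1) \ L(M2).

xx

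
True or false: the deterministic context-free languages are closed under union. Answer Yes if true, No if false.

{aⁿbⁿ : n≥0} and {aⁿb²ⁿ : n≥0} are each accepted by a deterministic PDA (push the a's; pop one per b, respectively one per two b's), but their union U is not. Suppose a DPDA M accepted U. Being deterministic, M has a single run on aⁿb²ⁿ, and since aⁿbⁿ ∈ U that run passes through an accepting configuration right after consuming the prefix aⁿbⁿ and then goes on to accept again after n more b's. Build an ordinary (nondeterministic) PDA M′ that simulates M on a's and b's and, at any moment when M is in an accepting state, may switch to a second mode in which it reads only c's, feeding each c to M as a b; M′ accepts when M does. Then M′ accepts aⁱbʲcᵏ (k≥1) exactly when both aⁱbʲ ∈ U and aⁱbʲ⁺ᵏ ∈ U, and checking the four cases (i=j or j=2i, combined with j+k=i or j+k=2i) leaves only i=j=k: so L(M′) ∩ a*b*c⁺ = {aⁿbⁿcⁿ : n≥1} would be context-free, which it is not (pumping lemma) — contradiction. (The union is an unambiguous CFL; it is determinism, not unambiguity, that fails.)

No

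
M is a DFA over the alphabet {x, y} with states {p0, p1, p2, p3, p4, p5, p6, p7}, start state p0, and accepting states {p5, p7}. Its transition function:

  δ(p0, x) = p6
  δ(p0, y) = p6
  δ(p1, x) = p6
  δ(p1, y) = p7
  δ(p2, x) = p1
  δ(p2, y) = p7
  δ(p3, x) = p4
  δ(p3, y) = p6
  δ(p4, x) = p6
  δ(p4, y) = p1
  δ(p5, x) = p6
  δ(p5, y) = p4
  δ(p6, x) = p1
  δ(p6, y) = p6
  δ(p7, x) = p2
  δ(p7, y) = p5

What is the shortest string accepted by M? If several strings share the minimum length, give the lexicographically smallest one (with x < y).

xxy

A breadth-first search from p0 reaches an accepting state first via the path p0 → p6 → p1 → p7 on input xxy.
No string of length < 3 is accepted (BFS exhausts all shorter strings without reaching an accepting state), and xxy is the lexicographically least accepting string of length 3.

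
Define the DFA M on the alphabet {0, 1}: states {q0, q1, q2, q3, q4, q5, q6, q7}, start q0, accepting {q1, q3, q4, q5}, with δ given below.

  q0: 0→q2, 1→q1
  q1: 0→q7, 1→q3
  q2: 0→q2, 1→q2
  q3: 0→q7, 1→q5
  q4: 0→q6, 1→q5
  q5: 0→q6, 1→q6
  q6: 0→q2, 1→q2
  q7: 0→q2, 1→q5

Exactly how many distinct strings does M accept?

The useful subgraph on states {q0, q1, q3, q5, q7} is acyclic, so L(M) is finite; the longest accepting path visits 5 useful states, giving maximum string length 4.
Counting accepting paths from q0 by length: 1 of length 1, 1 of length 2, 2 of length 3, 1 of length 4. Total 5.

5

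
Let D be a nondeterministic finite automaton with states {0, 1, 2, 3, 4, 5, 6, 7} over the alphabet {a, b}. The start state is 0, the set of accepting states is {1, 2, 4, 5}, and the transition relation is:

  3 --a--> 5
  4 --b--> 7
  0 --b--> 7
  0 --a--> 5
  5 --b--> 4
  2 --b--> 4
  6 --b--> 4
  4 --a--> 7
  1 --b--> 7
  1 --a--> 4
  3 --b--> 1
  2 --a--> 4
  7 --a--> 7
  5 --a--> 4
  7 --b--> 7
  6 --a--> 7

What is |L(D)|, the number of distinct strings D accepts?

The useful subgraph on states {0, 4, 5} is acyclic, so L(D) is finite; the longest accepting path visits 3 useful states, giving maximum string length 2.
Counting accepting paths from 0 by length: 1 of length 1, 2 of length 2. Total 3.

3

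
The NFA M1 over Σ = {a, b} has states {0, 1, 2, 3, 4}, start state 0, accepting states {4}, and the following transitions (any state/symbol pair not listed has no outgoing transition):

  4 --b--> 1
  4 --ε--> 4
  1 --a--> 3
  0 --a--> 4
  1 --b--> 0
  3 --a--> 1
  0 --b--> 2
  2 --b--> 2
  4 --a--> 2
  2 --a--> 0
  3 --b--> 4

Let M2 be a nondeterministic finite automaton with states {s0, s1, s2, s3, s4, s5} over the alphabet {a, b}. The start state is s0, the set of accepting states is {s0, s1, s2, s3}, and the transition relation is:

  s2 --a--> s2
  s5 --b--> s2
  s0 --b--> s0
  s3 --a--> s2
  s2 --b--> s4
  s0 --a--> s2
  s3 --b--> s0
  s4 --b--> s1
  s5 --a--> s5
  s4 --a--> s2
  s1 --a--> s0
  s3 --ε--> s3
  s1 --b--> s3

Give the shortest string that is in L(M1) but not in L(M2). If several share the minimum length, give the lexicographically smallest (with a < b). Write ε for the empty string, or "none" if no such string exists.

abab

The string abab is accepted by M1 but not by M2.
No shorter string lies in the difference, and abab is the lexicographically first length-4 string in L(M1) \ L(M2).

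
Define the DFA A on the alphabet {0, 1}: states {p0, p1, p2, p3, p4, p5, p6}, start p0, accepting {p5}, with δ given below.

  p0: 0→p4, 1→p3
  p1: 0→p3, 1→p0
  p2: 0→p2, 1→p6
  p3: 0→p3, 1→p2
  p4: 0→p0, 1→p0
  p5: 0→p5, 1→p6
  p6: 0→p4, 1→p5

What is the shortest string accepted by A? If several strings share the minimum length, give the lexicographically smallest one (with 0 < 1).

1111

A breadth-first search from p0 reaches an accepting state first via the path p0 → p3 → p2 → p6 → p5 on input 1111.
No string of length < 4 is accepted (BFS exhausts all shorter strings without reaching an accepting state), and 1111 is the lexicographically least accepting string of length 4.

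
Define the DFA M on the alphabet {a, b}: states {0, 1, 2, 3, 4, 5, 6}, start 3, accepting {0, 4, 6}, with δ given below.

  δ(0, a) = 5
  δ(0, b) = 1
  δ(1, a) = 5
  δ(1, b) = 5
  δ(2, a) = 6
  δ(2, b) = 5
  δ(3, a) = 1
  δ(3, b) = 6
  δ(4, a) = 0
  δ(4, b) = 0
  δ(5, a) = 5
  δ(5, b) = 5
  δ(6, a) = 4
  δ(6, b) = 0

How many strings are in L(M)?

The useful subgraph on states {0, 3, 4, 6} is acyclic, so L(M) is finite; the longest accepting path visits 4 useful states, giving maximum string length 3.
Counting accepting paths from 3 by length: 1 of length 1, 2 of length 2, 2 of length 3. Total 5.

5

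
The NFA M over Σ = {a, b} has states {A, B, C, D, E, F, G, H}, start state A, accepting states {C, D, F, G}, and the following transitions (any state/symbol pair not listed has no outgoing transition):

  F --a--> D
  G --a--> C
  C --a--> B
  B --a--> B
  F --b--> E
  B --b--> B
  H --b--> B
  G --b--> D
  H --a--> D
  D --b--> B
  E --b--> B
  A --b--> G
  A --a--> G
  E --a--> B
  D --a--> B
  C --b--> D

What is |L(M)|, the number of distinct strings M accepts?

The useful subgraph on states {A, C, D, G} is acyclic, so L(M) is finite; the longest accepting path visits 4 useful states, giving maximum string length 3.
Counting accepting paths from A by length: 2 of length 1, 4 of length 2, 2 of length 3. Total 8.

8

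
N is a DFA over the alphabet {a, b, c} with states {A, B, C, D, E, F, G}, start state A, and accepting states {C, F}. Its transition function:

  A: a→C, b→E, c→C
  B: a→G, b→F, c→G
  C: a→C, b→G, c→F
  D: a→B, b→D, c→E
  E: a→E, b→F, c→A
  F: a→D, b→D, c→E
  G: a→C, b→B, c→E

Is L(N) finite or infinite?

infinite

State C is reachable from the start and can reach an accepting state, and it lies on the cycle C → C.
Traversing that cycle any number of times yields accepted strings of unbounded length, so the language is infinite.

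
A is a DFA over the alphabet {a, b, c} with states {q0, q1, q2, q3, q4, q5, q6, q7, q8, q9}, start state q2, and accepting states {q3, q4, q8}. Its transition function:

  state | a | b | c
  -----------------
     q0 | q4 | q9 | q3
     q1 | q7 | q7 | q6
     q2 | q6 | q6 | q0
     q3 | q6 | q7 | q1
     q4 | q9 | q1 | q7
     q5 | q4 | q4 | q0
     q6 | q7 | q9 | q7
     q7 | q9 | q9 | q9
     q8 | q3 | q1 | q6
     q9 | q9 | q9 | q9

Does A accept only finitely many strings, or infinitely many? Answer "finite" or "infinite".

The useful states (reachable from q2 and able to reach an accepting state) are {q0, q2, q3, q4}.
Restricted to these states the transition graph has no cycle, so every accepting path has bounded length and L is finite.

finite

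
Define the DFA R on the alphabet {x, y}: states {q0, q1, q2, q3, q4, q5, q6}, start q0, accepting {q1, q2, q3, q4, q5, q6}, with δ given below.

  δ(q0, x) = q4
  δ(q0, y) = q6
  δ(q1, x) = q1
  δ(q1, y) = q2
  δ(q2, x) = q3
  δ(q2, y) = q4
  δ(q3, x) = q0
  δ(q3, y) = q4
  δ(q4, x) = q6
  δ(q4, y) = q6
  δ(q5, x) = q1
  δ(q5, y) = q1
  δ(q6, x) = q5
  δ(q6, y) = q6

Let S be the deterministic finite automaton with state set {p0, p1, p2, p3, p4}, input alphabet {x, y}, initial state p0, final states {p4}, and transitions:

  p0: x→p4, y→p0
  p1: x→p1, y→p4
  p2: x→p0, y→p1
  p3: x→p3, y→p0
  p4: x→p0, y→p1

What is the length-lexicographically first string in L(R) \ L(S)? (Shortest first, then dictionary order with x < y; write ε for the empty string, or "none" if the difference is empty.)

The string y is accepted by R but not by S.
No shorter string lies in the difference, and y is the lexicographically first length-1 string in L(R) \ L(S).

y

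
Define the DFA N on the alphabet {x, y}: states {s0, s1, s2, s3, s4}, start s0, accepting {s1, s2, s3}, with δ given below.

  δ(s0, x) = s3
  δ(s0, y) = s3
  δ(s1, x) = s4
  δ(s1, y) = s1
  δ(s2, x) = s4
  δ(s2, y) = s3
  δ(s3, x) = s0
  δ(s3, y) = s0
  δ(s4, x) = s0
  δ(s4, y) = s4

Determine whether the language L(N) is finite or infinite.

infinite

State s0 is reachable from the start and can reach an accepting state, and it lies on the cycle s0 → s3 → s0.
Traversing that cycle any number of times yields accepted strings of unbounded length, so the language is infinite.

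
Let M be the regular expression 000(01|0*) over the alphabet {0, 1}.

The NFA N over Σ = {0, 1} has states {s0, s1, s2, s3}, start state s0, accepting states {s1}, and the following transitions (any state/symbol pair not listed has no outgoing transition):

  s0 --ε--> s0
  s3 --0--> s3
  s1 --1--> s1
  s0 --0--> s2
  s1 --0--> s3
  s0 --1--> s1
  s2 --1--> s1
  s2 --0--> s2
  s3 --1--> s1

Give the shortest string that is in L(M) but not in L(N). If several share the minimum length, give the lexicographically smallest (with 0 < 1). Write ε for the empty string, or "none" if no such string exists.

000

The string 000 is accepted by M but not by N.
No shorter string lies in the difference, and 000 is the lexicographically first length-3 string in L(M) \ L(N).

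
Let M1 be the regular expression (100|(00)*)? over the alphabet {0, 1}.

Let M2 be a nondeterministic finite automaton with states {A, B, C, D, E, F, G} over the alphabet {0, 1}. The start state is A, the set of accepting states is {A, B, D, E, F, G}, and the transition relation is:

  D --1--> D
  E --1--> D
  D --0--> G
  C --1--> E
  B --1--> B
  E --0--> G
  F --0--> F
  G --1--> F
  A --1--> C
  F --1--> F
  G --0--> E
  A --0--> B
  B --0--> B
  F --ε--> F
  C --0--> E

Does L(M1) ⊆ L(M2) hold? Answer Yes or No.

Yes

Converting the expression M1 to a DFA (subset construction, then merging equivalent states) gives the minimal DFA with states {r0, r1, r2, r3, r4, r5, r6}, start state r0, accepting states {r0, r3, r6} and transitions r0: 0→r1, 1→r2; r1: 0→r3, 1→r4; r2: 0→r5, 1→r4; r3: 0→r1, 1→r4; r4: 0→r4, 1→r4; r5: 0→r6, 1→r4; r6: 0→r4, 1→r4.
Exploring the product automaton M1 × M2 from the start pair (r0, A), following both machines on each input symbol, reaches 11 state pairs: (r0, A), (r1, B), (r2, C), (r3, B), (r4, B), (r5, E), (r4, E), (r6, G), (r4, D), (r4, G), (r4, F).
M1 accepts in {r0, r3, r6} and M2 accepts in {A, B, D, E, F, G}. The reachable pairs whose M1-component is accepting are (r0, A), (r3, B), (r6, G); in each of them the M2-component is accepting too, so the product for L(M1) \ L(M2) (M1-component accepting, M2-component rejecting) has no reachable accepting pair and the difference is empty.
Hence every string in L(M1) is also in L(M2).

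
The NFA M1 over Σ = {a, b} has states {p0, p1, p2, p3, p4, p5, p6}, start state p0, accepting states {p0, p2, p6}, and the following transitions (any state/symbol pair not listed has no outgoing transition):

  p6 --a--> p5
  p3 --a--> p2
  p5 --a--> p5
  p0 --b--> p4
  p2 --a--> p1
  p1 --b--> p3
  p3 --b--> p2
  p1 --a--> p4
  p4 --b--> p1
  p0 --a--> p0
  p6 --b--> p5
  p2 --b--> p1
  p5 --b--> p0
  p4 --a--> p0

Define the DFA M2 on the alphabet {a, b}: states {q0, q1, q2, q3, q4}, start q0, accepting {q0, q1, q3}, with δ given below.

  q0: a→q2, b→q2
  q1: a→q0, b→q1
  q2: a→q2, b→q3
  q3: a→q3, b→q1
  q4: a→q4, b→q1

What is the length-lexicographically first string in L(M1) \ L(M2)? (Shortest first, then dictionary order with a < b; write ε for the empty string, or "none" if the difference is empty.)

The string a is accepted by M1 but not by M2.
No shorter string lies in the difference, and a is the lexicographically first length-1 string in L(M1) \ L(M2).

a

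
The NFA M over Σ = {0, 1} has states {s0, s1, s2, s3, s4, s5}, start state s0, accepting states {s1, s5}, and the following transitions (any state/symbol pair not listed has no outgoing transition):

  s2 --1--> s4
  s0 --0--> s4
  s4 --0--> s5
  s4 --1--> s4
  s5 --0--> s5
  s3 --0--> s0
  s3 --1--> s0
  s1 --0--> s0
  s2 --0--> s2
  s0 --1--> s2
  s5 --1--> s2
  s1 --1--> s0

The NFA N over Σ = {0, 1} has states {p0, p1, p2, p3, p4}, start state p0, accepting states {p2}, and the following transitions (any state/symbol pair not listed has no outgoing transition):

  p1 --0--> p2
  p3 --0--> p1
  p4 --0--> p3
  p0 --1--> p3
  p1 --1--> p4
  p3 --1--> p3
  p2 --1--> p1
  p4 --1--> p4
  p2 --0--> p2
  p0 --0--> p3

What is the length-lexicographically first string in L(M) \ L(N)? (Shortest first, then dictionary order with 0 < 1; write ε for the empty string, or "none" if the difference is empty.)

00

The string 00 is accepted by M but not by N.
No shorter string lies in the difference, and 00 is the lexicographically first length-2 string in L(M) \ L(N).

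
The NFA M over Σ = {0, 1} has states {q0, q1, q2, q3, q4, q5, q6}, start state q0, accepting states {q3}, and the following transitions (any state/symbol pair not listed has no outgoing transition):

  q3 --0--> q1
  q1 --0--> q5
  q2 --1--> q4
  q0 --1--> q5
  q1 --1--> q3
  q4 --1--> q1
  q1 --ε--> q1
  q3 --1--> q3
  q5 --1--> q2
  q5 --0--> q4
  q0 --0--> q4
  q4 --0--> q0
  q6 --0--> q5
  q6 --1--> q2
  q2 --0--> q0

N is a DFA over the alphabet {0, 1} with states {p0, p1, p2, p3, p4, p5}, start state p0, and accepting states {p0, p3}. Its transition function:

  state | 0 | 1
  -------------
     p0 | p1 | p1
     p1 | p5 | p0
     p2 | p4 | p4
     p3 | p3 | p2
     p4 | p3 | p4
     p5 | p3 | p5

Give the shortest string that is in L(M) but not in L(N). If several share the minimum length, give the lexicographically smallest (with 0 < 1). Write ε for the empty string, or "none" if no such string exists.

The string 011 is accepted by M but not by N.
No shorter string lies in the difference, and 011 is the lexicographically first length-3 string in L(M) \ L(N).

011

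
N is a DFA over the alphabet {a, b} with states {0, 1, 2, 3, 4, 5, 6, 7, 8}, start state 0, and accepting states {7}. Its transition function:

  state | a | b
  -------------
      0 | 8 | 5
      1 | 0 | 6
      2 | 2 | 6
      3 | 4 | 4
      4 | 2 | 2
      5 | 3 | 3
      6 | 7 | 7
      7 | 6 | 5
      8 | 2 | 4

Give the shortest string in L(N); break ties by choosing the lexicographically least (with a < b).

aaba

A breadth-first search from 0 reaches an accepting state first via the path 0 → 8 → 2 → 6 → 7 on input aaba.
No string of length < 4 is accepted (BFS exhausts all shorter strings without reaching an accepting state), and aaba is the lexicographically least accepting string of length 4.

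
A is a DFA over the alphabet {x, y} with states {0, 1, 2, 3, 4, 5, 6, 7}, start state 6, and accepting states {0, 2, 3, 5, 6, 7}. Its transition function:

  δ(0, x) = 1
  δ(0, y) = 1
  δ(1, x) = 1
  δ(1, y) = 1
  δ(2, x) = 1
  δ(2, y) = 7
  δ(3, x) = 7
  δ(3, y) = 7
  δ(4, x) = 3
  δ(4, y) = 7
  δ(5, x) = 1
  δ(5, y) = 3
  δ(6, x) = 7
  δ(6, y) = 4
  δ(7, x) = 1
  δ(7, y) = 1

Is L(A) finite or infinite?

finite

The useful states (reachable from 6 and able to reach an accepting state) are {3, 4, 6, 7}.
Restricted to these states the transition graph has no cycle, so every accepting path has bounded length and L is finite.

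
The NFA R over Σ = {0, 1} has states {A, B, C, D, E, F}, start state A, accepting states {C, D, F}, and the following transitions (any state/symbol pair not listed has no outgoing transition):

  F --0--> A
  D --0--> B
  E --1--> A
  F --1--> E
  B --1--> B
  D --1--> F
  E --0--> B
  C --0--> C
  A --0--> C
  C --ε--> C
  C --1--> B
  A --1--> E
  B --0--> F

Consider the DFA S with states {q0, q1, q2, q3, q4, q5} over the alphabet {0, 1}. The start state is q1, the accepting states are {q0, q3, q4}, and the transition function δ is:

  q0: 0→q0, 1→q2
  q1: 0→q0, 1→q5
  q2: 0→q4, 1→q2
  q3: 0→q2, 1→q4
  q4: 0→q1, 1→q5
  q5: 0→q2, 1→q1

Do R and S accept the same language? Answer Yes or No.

Exploring the product automaton R × S from the start pair (A, q1), following both machines on each input symbol, reaches 5 state pairs: (A, q1), (C, q0), (E, q5), (B, q2), (F, q4).
R accepts in {C, D, F} and S accepts in {q0, q3, q4}. In every reachable pair the two components are either both accepting — (C, q0), (F, q4) — or both non-accepting, so no string is accepted by exactly one of the machines: L(R) \ L(S) and L(S) \ L(R) are both empty.
Hence every string is accepted by R iff it is accepted by S, and the two languages coincide.

Yes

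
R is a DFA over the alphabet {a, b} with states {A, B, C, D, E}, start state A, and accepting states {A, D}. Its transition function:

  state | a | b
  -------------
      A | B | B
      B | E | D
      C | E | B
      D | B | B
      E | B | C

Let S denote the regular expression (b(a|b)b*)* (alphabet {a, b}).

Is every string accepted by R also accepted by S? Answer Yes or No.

No

The string ab is in L(R) but not in L(S).
So L(R) ⊄ L(S).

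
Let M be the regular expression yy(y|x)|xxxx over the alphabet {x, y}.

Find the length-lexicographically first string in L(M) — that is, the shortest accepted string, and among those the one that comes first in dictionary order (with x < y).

yyx

By inspection of the expression, no string of length less than 3 matches, and yyx is the lexicographically first match of length 3.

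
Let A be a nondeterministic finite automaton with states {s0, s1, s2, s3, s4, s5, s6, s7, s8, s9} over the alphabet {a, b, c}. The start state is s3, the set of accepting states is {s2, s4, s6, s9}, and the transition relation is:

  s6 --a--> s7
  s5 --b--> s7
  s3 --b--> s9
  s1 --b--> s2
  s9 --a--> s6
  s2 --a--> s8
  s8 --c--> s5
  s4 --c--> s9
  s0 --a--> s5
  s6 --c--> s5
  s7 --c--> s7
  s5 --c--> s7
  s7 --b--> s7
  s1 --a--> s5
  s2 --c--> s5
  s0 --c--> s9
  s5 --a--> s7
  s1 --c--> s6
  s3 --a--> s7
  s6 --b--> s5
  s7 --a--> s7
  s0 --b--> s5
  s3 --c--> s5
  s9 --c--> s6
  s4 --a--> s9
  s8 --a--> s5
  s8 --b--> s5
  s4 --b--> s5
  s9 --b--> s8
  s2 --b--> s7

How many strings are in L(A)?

The useful subgraph on states {s3, s6, s9} is acyclic, so L(A) is finite; the longest accepting path visits 3 useful states, giving maximum string length 2.
Counting accepting paths from s3 by length: 1 of length 1, 2 of length 2. Total 3.

3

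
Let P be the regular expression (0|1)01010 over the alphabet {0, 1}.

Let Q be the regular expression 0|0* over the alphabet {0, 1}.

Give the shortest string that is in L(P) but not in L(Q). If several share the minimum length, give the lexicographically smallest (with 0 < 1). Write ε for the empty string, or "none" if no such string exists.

The string 001010 is accepted by P but not by Q.
No shorter string lies in the difference, and 001010 is the lexicographically first length-6 string in L(P) \ L(Q).

001010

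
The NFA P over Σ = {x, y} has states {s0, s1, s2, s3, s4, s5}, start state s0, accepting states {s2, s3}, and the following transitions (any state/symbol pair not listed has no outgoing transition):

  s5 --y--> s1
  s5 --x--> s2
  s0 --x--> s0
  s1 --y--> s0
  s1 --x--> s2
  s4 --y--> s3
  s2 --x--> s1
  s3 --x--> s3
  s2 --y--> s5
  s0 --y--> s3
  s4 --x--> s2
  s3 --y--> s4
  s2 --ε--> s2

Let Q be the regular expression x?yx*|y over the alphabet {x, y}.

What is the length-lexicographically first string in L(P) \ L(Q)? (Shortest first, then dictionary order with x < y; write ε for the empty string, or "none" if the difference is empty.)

xxy

The string xxy is accepted by P but not by Q.
No shorter string lies in the difference, and xxy is the lexicographically first length-3 string in L(P) \ L(Q).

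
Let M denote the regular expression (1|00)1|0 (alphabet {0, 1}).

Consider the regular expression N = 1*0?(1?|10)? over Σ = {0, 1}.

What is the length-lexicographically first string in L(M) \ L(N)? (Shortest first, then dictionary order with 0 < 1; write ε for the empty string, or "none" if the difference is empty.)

The string 001 is accepted by M but not by N.
No shorter string lies in the difference, and 001 is the lexicographically first length-3 string in L(M) \ L(N).

001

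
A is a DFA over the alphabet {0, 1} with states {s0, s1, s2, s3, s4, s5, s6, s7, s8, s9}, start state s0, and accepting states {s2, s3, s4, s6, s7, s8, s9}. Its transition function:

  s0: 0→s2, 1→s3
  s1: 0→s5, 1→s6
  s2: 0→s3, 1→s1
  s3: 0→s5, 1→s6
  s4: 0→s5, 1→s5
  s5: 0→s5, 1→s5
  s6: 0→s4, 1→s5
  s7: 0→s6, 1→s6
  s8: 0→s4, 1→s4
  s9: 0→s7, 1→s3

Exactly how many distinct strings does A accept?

9

The useful subgraph on states {s0, s1, s2, s3, s4, s6} is acyclic, so L(A) is finite; the longest accepting path visits 5 useful states, giving maximum string length 4.
Counting accepting paths from s0 by length: 2 of length 1, 2 of length 2, 3 of length 3, 2 of length 4. Total 9.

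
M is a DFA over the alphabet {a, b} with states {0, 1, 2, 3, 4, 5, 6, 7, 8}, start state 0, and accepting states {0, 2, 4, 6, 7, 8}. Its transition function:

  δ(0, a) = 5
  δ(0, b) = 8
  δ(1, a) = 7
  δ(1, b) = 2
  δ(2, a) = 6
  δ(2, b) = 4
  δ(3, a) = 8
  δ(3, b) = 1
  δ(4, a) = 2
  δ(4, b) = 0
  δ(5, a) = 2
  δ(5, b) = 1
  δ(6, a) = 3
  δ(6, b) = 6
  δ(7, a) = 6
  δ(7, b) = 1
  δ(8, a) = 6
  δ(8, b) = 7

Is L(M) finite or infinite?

infinite

State 8 is reachable from the start and can reach an accepting state, and it lies on the cycle 8 → 6 → 3 → 8.
Traversing that cycle any number of times yields accepted strings of unbounded length, so the language is infinite.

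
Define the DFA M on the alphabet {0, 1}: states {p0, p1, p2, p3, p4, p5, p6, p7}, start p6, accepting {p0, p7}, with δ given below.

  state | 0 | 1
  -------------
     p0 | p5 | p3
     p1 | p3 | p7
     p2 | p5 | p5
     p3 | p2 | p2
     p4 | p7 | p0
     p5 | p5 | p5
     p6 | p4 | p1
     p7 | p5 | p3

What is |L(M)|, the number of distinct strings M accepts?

3

The useful subgraph on states {p0, p1, p4, p6, p7} is acyclic, so L(M) is finite; the longest accepting path visits 3 useful states, giving maximum string length 2.
Counting accepting paths from p6 by length: 3 of length 2. Total 3.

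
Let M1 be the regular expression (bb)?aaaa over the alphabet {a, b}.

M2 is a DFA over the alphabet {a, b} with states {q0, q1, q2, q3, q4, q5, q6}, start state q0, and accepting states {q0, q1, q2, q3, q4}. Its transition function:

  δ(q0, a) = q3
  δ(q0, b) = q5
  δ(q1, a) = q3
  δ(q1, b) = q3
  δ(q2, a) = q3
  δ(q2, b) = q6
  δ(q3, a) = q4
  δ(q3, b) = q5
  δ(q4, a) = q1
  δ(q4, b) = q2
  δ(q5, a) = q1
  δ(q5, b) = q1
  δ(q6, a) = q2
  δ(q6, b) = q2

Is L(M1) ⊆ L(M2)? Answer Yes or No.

Yes

Converting the expression M1 to a DFA (subset construction, then merging equivalent states) gives the minimal DFA with states {r0, r1, r2, r3, r4, r5, r6, r7}, start state r0, accepting states {r7} and transitions r0: a→r1, b→r2; r1: a→r3, b→r4; r2: a→r4, b→r5; r3: a→r6, b→r4; r4: a→r4, b→r4; r5: a→r1, b→r4; r6: a→r7, b→r4; r7: a→r4, b→r4.
Exploring the product automaton M1 × M2 from the start pair (r0, q0), following both machines on each input symbol, reaches 13 state pairs: (r0, q0), (r1, q3), (r2, q5), (r3, q4), (r4, q5), (r4, q1), (r5, q1), (r6, q1), (r4, q2), (r4, q3), (r7, q3), (r4, q6), (r4, q4).
M1 accepts in {r7} and M2 accepts in {q0, q1, q2, q3, q4}. The reachable pairs whose M1-component is accepting are (r7, q3); in each of them the M2-component is accepting too, so the product for L(M1) \ L(M2) (M1-component accepting, M2-component rejecting) has no reachable accepting pair and the difference is empty.
Hence every string in L(M1) is also in L(M2).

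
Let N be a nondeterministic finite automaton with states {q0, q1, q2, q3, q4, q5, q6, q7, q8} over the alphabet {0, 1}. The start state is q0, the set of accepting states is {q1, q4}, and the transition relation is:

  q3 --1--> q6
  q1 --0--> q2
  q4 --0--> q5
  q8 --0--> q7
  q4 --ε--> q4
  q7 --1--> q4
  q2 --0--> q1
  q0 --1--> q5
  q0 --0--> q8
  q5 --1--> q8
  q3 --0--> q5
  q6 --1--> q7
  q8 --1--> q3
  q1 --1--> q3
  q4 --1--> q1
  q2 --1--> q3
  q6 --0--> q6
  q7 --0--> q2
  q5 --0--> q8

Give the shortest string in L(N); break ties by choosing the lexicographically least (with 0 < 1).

A breadth-first search from q0 reaches an accepting state first via the path q0 → q8 → q7 → q4 on input 001.
No string of length < 3 is accepted (BFS exhausts all shorter strings without reaching an accepting state), and 001 is the lexicographically least accepting string of length 3.

001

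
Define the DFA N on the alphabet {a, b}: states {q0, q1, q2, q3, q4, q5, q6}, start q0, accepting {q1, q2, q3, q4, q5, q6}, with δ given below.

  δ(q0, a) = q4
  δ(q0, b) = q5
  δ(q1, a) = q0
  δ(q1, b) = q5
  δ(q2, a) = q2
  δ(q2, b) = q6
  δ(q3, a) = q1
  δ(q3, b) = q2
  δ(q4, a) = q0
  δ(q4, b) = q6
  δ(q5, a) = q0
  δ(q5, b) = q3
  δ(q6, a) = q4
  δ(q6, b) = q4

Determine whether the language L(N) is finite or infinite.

infinite

State q0 is reachable from the start and can reach an accepting state, and it lies on the cycle q0 → q4 → q0.
Traversing that cycle any number of times yields accepted strings of unbounded length, so the language is infinite.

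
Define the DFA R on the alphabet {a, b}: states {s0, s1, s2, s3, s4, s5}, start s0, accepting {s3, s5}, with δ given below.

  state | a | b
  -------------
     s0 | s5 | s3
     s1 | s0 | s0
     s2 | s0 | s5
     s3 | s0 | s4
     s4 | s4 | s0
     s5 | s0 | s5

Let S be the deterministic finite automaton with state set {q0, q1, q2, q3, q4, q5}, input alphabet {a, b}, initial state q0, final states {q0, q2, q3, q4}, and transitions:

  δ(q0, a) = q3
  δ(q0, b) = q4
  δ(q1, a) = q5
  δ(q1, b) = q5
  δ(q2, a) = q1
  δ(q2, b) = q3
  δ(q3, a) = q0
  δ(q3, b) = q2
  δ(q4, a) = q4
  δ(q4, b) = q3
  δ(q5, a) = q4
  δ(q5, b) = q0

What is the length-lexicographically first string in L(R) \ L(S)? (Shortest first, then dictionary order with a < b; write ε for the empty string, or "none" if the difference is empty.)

abaa

The string abaa is accepted by R but not by S.
No shorter string lies in the difference, and abaa is the lexicographically first length-4 string in L(R) \ L(S).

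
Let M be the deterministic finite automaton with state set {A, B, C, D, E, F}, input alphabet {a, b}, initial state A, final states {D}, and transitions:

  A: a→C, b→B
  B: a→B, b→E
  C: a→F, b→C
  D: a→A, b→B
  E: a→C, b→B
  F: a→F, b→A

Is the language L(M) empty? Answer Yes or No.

Yes

The states reachable from the start state are {A, B, C, E, F}.
None of the accepting states {D} is reachable, so no string is accepted and L(M) = ∅.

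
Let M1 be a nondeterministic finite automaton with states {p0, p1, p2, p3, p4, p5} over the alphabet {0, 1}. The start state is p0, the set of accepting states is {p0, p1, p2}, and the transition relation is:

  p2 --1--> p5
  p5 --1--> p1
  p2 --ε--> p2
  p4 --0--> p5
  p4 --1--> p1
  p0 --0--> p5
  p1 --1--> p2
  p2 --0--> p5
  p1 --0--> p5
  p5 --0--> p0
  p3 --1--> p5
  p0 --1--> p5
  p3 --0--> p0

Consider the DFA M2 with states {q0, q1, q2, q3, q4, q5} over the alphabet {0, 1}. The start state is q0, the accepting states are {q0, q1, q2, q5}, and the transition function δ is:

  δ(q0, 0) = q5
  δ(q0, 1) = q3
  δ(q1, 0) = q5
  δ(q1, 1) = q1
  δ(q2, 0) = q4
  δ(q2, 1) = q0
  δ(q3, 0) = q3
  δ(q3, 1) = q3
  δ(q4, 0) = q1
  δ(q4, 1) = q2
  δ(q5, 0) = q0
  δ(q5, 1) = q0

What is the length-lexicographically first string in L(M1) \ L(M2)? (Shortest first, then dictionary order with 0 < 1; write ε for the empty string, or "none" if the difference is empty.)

10

The string 10 is accepted by M1 but not by M2.
No shorter string lies in the difference, and 10 is the lexicographically first length-2 string in L(M1) \ L(M2).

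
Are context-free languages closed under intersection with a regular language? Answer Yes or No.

Run a PDA for the context-free language and a DFA for the regular one in parallel (product of finite controls, the PDA's stack unchanged, the DFA advancing only on input moves); the product PDA accepts exactly the intersection. (Intersection of two CFLs, by contrast, can fail to be context-free.)
So the context-free languages are closed under intersection with a regular language.

Yes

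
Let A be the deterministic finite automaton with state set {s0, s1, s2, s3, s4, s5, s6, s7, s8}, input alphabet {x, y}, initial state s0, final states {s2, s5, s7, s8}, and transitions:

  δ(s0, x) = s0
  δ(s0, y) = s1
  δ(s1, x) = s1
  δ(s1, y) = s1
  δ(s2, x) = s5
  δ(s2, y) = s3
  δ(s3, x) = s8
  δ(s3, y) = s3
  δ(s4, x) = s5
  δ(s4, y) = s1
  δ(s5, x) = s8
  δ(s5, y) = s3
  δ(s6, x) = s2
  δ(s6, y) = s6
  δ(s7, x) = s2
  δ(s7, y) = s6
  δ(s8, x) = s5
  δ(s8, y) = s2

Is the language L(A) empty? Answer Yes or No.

Yes

The states reachable from the start state are {s0, s1}.
None of the accepting states {s2, s5, s7, s8} is reachable, so no string is accepted and L(A) = ∅.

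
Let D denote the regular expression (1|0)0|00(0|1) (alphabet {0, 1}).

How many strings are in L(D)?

4

The expression has no Kleene star, so L(D) is finite. Expanding the alternatives gives {00, 10, 000, 001}.
That is 2 of length 2, 2 of length 3: 4 strings in all.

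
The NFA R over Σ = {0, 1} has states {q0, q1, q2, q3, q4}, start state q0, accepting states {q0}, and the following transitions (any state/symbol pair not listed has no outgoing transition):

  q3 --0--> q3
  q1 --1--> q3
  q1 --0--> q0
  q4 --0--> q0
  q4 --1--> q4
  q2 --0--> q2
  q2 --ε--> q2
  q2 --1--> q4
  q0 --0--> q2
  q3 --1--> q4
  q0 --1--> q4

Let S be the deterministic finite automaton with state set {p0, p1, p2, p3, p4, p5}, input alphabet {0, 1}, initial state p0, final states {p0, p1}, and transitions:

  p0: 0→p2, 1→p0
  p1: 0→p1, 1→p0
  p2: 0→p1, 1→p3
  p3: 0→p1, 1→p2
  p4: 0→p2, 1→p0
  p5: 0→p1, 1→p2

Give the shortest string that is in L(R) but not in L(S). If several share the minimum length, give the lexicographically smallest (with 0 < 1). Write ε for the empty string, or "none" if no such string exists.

10

The string 10 is accepted by R but not by S.
No shorter string lies in the difference, and 10 is the lexicographically first length-2 string in L(R) \ L(S).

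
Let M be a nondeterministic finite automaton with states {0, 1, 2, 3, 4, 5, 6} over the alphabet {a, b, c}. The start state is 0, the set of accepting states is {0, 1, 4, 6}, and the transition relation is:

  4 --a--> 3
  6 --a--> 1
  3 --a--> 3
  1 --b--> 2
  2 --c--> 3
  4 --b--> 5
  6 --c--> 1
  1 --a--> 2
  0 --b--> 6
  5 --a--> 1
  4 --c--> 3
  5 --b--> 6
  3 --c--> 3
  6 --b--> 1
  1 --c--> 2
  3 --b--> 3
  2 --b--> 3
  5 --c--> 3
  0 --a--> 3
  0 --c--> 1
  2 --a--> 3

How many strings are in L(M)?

The useful subgraph on states {0, 1, 6} is acyclic, so L(M) is finite; the longest accepting path visits 3 useful states, giving maximum string length 2.
Counting accepting paths from 0 by length: 1 of length 0, 2 of length 1, 3 of length 2. Total 6.

6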